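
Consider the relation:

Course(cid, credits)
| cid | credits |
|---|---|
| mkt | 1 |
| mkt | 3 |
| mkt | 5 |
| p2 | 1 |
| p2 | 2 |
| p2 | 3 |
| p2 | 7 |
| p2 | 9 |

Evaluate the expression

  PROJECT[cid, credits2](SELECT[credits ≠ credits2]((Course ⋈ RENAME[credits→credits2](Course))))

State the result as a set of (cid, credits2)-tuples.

{(mkt, 1), (mkt, 3), (mkt, 5), (p2, 1), (p2, 2), (p2, 3), (p2, 7), (p2, 9)}

ρ[credits→credits2]: schema becomes (cid, credits2); tuples unchanged.
Joining Course and RENAME[credits→credits2](Course) on cid yields {(mkt, 1, 1), (mkt, 1, 3), (mkt, 1, 5), (mkt, 3, 1), (mkt, 3, 3), (mkt, 3, 5), (mkt, 5, 1), (mkt, 5, 3), (mkt, 5, 5), (p2, 1, 1), (p2, 1, 2), (p2, 1, 3), (p2, 1, 7), (p2, 1, 9), (p2, 2, 1), (p2, 2, 2), (p2, 2, 3), (p2, 2, 7), (p2, 2, 9), (p2, 3, 1), (p2, 3, 2), (p2, 3, 3), (p2, 3, 7), (p2, 3, 9), (p2, 7, 1), (p2, 7, 2), (p2, 7, 3), (p2, 7, 7), (p2, 7, 9), (p2, 9, 1), (p2, 9, 2), (p2, 9, 3), (p2, 9, 7), (p2, 9, 9)}.
Apply σ_{credits ≠ credits2}; surviving tuples: {(mkt, 1, 3), (mkt, 1, 5), (mkt, 3, 1), (mkt, 3, 5), (mkt, 5, 1), (mkt, 5, 3), (p2, 1, 2), (p2, 1, 3), (p2, 1, 7), (p2, 1, 9), (p2, 2, 1), (p2, 2, 3), (p2, 2, 7), (p2, 2, 9), (p2, 3, 1), (p2, 3, 2), (p2, 3, 7), (p2, 3, 9), (p2, 7, 1), (p2, 7, 2), (p2, 7, 3), (p2, 7, 9), (p2, 9, 1), (p2, 9, 2), (p2, 9, 3), (p2, 9, 7)}
π_{cid, credits2} gives {(mkt, 1), (mkt, 3), (mkt, 5), (p2, 1), (p2, 2), (p2, 3), (p2, 7), (p2, 9)} (18 duplicate(s) eliminated).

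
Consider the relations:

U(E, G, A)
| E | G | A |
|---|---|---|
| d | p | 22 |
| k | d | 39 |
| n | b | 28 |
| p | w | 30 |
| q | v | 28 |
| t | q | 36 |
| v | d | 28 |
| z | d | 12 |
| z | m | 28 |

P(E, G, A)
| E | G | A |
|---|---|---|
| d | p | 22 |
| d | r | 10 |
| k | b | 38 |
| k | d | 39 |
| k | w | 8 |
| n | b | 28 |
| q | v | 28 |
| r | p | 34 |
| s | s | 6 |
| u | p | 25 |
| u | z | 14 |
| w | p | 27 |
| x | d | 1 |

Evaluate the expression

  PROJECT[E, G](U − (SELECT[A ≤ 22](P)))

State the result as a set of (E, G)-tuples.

{(k, d), (n, b), (p, w), (q, v), (t, q), (v, d), (z, d), (z, m)}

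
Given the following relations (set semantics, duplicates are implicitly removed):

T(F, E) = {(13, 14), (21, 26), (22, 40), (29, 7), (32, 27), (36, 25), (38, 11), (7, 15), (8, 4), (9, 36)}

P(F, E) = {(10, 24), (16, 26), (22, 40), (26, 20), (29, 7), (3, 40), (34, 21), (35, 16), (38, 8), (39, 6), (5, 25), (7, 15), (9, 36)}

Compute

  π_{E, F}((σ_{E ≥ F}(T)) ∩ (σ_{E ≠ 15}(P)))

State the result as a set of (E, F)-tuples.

{(36, 9), (40, 22)}

σ[E ≥ F]: keep tuples satisfying E ≥ F → {(13, 14), (21, 26), (22, 40), (7, 15), (9, 36)}
σ[E ≠ 15]: keep tuples satisfying E ≠ 15 → {(10, 24), (16, 26), (22, 40), (26, 20), (29, 7), (3, 40), (34, 21), (35, 16), (38, 8), (39, 6), (5, 25), (9, 36)}
Set intersection of the two operands is {(22, 40), (9, 36)}.
π_{E, F} gives {(36, 9), (40, 22)}.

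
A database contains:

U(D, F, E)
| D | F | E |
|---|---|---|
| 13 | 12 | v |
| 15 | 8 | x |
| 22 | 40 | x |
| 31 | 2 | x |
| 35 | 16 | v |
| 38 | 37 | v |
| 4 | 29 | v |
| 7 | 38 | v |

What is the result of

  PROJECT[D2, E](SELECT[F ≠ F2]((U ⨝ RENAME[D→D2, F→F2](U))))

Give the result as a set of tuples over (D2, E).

ρ[D→D2, F→F2]: schema becomes (D2, F2, E); tuples unchanged.
Joining U and RENAME[D→D2, F→F2](U) on E yields {(13, 12, v, 13, 12), (13, 12, v, 35, 16), (13, 12, v, 38, 37), (13, 12, v, 4, 29), (13, 12, v, 7, 38), (15, 8, x, 15, 8), (15, 8, x, 22, 40), (15, 8, x, 31, 2), (22, 40, x, 15, 8), (22, 40, x, 22, 40), (22, 40, x, 31, 2), (31, 2, x, 15, 8), (31, 2, x, 22, 40), (31, 2, x, 31, 2), (35, 16, v, 13, 12), (35, 16, v, 35, 16), (35, 16, v, 38, 37), (35, 16, v, 4, 29), (35, 16, v, 7, 38), (38, 37, v, 13, 12), (38, 37, v, 35, 16), (38, 37, v, 38, 37), (38, 37, v, 4, 29), (38, 37, v, 7, 38), (4, 29, v, 13, 12), (4, 29, v, 35, 16), (4, 29, v, 38, 37), (4, 29, v, 4, 29), (4, 29, v, 7, 38), (7, 38, v, 13, 12), (7, 38, v, 35, 16), (7, 38, v, 38, 37), (7, 38, v, 4, 29), (7, 38, v, 7, 38)}.
Selection F ≠ F2: {(13, 12, v, 35, 16), (13, 12, v, 38, 37), (13, 12, v, 4, 29), (13, 12, v, 7, 38), (15, 8, x, 22, 40), (15, 8, x, 31, 2), (22, 40, x, 15, 8), (22, 40, x, 31, 2), (31, 2, x, 15, 8), (31, 2, x, 22, 40), (35, 16, v, 13, 12), (35, 16, v, 38, 37), (35, 16, v, 4, 29), (35, 16, v, 7, 38), (38, 37, v, 13, 12), (38, 37, v, 35, 16), (38, 37, v, 4, 29), (38, 37, v, 7, 38), (4, 29, v, 13, 12), (4, 29, v, 35, 16), (4, 29, v, 38, 37), (4, 29, v, 7, 38), (7, 38, v, 13, 12), (7, 38, v, 35, 16), (7, 38, v, 38, 37), (7, 38, v, 4, 29)}
Keep only column(s) D2, E (18 duplicate(s) eliminated): {(13, v), (15, x), (22, x), (31, x), (35, v), (38, v), (4, v), (7, v)}

{(13, v), (15, x), (22, x), (31, x), (35, v), (38, v), (4, v), (7, v)}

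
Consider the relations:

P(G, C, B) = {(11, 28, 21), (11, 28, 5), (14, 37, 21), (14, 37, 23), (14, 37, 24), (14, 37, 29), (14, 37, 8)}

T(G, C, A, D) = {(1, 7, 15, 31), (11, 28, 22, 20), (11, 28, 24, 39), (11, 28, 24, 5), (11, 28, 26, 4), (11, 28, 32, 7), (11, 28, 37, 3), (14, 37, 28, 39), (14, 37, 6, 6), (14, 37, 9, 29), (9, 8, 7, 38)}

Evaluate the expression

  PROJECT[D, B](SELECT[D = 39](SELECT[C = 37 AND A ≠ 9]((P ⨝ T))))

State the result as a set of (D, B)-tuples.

{(39, 21), (39, 23), (39, 24), (39, 29), (39, 8)}

Natural join on G, C: {(11, 28, 21, 22, 20), (11, 28, 21, 24, 39), (11, 28, 21, 24, 5), (11, 28, 21, 26, 4), (11, 28, 21, 32, 7), (11, 28, 21, 37, 3), (11, 28, 5, 22, 20), (11, 28, 5, 24, 39), (11, 28, 5, 24, 5), (11, 28, 5, 26, 4), (11, 28, 5, 32, 7), (11, 28, 5, 37, 3), (14, 37, 21, 28, 39), (14, 37, 21, 6, 6), (14, 37, 21, 9, 29), (14, 37, 23, 28, 39), (14, 37, 23, 6, 6), (14, 37, 23, 9, 29), (14, 37, 24, 28, 39), (14, 37, 24, 6, 6), (14, 37, 24, 9, 29), (14, 37, 29, 28, 39), (14, 37, 29, 6, 6), (14, 37, 29, 9, 29), (14, 37, 8, 28, 39), (14, 37, 8, 6, 6), (14, 37, 8, 9, 29)}
Filtering on C = 37 AND A ≠ 9 leaves {(14, 37, 21, 28, 39), (14, 37, 21, 6, 6), (14, 37, 23, 28, 39), (14, 37, 23, 6, 6), (14, 37, 24, 28, 39), (14, 37, 24, 6, 6), (14, 37, 29, 28, 39), (14, 37, 29, 6, 6), (14, 37, 8, 28, 39), (14, 37, 8, 6, 6)}.
Filtering on D = 39 leaves {(14, 37, 21, 28, 39), (14, 37, 23, 28, 39), (14, 37, 24, 28, 39), (14, 37, 29, 28, 39), (14, 37, 8, 28, 39)}.
π[D, B]: project onto (D, B) → {(39, 21), (39, 23), (39, 24), (39, 29), (39, 8)}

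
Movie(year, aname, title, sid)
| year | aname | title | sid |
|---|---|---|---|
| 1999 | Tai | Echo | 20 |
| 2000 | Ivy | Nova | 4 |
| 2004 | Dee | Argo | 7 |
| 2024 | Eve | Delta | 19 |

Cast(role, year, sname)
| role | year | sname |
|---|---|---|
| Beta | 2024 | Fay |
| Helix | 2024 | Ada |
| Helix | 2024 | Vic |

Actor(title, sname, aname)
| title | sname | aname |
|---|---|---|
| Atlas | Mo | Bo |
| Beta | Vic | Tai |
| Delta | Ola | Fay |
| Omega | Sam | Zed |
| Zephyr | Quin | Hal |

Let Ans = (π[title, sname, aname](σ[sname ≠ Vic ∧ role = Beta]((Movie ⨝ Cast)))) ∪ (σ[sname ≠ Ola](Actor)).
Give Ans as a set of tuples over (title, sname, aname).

Natural join on year: {(2024, Eve, Delta, 19, Beta, Fay), (2024, Eve, Delta, 19, Helix, Ada), (2024, Eve, Delta, 19, Helix, Vic)}
σ[sname ≠ Vic ∧ role = Beta]: keep tuples satisfying sname ≠ Vic ∧ role = Beta → {(2024, Eve, Delta, 19, Beta, Fay)}
Projecting to title, sname, aname: {(Delta, Fay, Eve)}
σ[sname ≠ Ola]: keep tuples satisfying sname ≠ Ola → {(Atlas, Mo, Bo), (Beta, Vic, Tai), (Omega, Sam, Zed), (Zephyr, Quin, Hal)}
Union: {(Delta, Fay, Eve)} with {(Atlas, Mo, Bo), (Beta, Vic, Tai), (Omega, Sam, Zed), (Zephyr, Quin, Hal)} → {(Atlas, Mo, Bo), (Beta, Vic, Tai), (Delta, Fay, Eve), (Omega, Sam, Zed), (Zephyr, Quin, Hal)}

{(Atlas, Mo, Bo), (Beta, Vic, Tai), (Delta, Fay, Eve), (Omega, Sam, Zed), (Zephyr, Quin, Hal)}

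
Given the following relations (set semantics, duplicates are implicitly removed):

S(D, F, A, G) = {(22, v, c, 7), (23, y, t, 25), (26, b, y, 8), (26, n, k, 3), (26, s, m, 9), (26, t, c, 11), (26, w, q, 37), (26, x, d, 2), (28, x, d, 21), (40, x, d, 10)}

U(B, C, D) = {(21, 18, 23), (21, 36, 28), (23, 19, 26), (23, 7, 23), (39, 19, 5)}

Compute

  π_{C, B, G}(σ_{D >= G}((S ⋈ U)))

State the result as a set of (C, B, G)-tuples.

Joining S and U on D yields {(23, y, t, 25, 21, 18), (23, y, t, 25, 23, 7), (26, b, y, 8, 23, 19), (26, n, k, 3, 23, 19), (26, s, m, 9, 23, 19), (26, t, c, 11, 23, 19), (26, w, q, 37, 23, 19), (26, x, d, 2, 23, 19), (28, x, d, 21, 21, 36)}.
Apply σ_{D >= G}; surviving tuples: {(26, b, y, 8, 23, 19), (26, n, k, 3, 23, 19), (26, s, m, 9, 23, 19), (26, t, c, 11, 23, 19), (26, x, d, 2, 23, 19), (28, x, d, 21, 21, 36)}
Keep only column(s) C, B, G: {(19, 23, 11), (19, 23, 2), (19, 23, 3), (19, 23, 8), (19, 23, 9), (36, 21, 21)}

{(19, 23, 11), (19, 23, 2), (19, 23, 3), (19, 23, 8), (19, 23, 9), (36, 21, 21)}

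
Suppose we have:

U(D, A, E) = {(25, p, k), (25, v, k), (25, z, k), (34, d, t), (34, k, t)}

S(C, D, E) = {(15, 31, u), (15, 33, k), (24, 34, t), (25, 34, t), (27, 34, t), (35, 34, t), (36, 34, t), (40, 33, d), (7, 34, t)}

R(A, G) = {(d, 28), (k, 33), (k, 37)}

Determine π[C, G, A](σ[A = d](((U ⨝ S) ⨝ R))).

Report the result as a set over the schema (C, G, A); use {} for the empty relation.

{(24, 28, d), (25, 28, d), (27, 28, d), (35, 28, d), (36, 28, d), (7, 28, d)}

Joining U and S on D, E yields {(34, d, t, 24), (34, d, t, 25), (34, d, t, 27), (34, d, t, 35), (34, d, t, 36), (34, d, t, 7), (34, k, t, 24), (34, k, t, 25), (34, k, t, 27), (34, k, t, 35), (34, k, t, 36), (34, k, t, 7)}.
Joining (U ⨝ S) and R on A yields {(34, d, t, 24, 28), (34, d, t, 25, 28), (34, d, t, 27, 28), (34, d, t, 35, 28), (34, d, t, 36, 28), (34, d, t, 7, 28), (34, k, t, 24, 33), (34, k, t, 24, 37), (34, k, t, 25, 33), (34, k, t, 25, 37), (34, k, t, 27, 33), (34, k, t, 27, 37), (34, k, t, 35, 33), (34, k, t, 35, 37), (34, k, t, 36, 33), (34, k, t, 36, 37), (34, k, t, 7, 33), (34, k, t, 7, 37)}.
Apply σ_{A = d}; surviving tuples: {(34, d, t, 24, 28), (34, d, t, 25, 28), (34, d, t, 27, 28), (34, d, t, 35, 28), (34, d, t, 36, 28), (34, d, t, 7, 28)}
π_{C, G, A} gives {(24, 28, d), (25, 28, d), (27, 28, d), (35, 28, d), (36, 28, d), (7, 28, d)}.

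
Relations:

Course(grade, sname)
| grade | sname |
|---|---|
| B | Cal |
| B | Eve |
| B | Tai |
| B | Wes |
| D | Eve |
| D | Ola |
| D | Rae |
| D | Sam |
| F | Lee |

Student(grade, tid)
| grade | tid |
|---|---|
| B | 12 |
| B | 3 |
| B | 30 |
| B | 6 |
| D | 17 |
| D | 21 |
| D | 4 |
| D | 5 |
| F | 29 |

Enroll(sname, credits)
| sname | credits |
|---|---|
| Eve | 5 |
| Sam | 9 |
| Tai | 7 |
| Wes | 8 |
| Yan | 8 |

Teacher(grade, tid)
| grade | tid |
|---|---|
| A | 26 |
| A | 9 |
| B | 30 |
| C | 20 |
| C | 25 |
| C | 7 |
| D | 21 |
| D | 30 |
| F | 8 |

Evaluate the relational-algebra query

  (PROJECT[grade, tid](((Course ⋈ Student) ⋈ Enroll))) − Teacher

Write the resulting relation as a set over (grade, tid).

Joining Course and Student on grade yields {(B, Cal, 12), (B, Cal, 3), (B, Cal, 30), (B, Cal, 6), (B, Eve, 12), (B, Eve, 3), (B, Eve, 30), (B, Eve, 6), (B, Tai, 12), (B, Tai, 3), (B, Tai, 30), (B, Tai, 6), (B, Wes, 12), (B, Wes, 3), (B, Wes, 30), (B, Wes, 6), (D, Eve, 17), (D, Eve, 21), (D, Eve, 4), (D, Eve, 5), (D, Ola, 17), (D, Ola, 21), (D, Ola, 4), (D, Ola, 5), (D, Rae, 17), (D, Rae, 21), (D, Rae, 4), (D, Rae, 5), (D, Sam, 17), (D, Sam, 21), (D, Sam, 4), (D, Sam, 5), (F, Lee, 29)}.
Joining (Course ⋈ Student) and Enroll on sname yields {(B, Eve, 12, 5), (B, Eve, 3, 5), (B, Eve, 30, 5), (B, Eve, 6, 5), (B, Tai, 12, 7), (B, Tai, 3, 7), (B, Tai, 30, 7), (B, Tai, 6, 7), (B, Wes, 12, 8), (B, Wes, 3, 8), (B, Wes, 30, 8), (B, Wes, 6, 8), (D, Eve, 17, 5), (D, Eve, 21, 5), (D, Eve, 4, 5), (D, Eve, 5, 5), (D, Sam, 17, 9), (D, Sam, 21, 9), (D, Sam, 4, 9), (D, Sam, 5, 9)}.
π[grade, tid]: project onto (grade, tid) (12 duplicate(s) eliminated) → {(B, 12), (B, 3), (B, 30), (B, 6), (D, 17), (D, 21), (D, 4), (D, 5)}
Set difference of the two operands is {(B, 12), (B, 3), (B, 6), (D, 17), (D, 4), (D, 5)}.

{(B, 12), (B, 3), (B, 6), (D, 17), (D, 4), (D, 5)}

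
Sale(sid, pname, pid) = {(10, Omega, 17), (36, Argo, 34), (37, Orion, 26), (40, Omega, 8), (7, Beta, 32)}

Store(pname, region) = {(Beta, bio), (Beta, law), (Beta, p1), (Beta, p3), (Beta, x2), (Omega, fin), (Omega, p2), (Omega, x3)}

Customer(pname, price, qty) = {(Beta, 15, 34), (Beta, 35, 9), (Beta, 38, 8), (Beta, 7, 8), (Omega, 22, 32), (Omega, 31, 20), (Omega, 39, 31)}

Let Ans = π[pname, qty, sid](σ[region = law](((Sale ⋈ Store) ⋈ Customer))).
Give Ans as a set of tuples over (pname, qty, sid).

{(Beta, 34, 7), (Beta, 8, 7), (Beta, 9, 7)}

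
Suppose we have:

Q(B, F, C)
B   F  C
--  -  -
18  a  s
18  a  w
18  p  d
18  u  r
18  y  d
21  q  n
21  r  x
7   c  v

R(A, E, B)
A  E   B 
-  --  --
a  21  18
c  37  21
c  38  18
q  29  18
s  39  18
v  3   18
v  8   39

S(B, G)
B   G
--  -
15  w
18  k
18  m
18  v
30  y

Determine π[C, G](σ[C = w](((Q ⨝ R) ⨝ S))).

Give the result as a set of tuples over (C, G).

{(w, k), (w, m), (w, v)}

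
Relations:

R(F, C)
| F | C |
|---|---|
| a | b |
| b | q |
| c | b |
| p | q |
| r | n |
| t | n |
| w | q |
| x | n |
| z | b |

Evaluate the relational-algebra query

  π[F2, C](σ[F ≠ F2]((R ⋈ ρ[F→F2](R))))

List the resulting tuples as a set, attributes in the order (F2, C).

{(a, b), (b, q), (c, b), (p, q), (r, n), (t, n), (w, q), (x, n), (z, b)}

ρ[F→F2]: schema becomes (F2, C); tuples unchanged.
Joining R and ρ[F→F2](R) on C yields {(a, b, a), (a, b, c), (a, b, z), (b, q, b), (b, q, p), (b, q, w), (c, b, a), (c, b, c), (c, b, z), (p, q, b), (p, q, p), (p, q, w), (r, n, r), (r, n, t), (r, n, x), (t, n, r), (t, n, t), (t, n, x), (w, q, b), (w, q, p), (w, q, w), (x, n, r), (x, n, t), (x, n, x), (z, b, a), (z, b, c), (z, b, z)}.
Filtering on F ≠ F2 leaves {(a, b, c), (a, b, z), (b, q, p), (b, q, w), (c, b, a), (c, b, z), (p, q, b), (p, q, w), (r, n, t), (r, n, x), (t, n, r), (t, n, x), (w, q, b), (w, q, p), (x, n, r), (x, n, t), (z, b, a), (z, b, c)}.
Keep only column(s) F2, C (9 duplicate(s) eliminated): {(a, b), (b, q), (c, b), (p, q), (r, n), (t, n), (w, q), (x, n), (z, b)}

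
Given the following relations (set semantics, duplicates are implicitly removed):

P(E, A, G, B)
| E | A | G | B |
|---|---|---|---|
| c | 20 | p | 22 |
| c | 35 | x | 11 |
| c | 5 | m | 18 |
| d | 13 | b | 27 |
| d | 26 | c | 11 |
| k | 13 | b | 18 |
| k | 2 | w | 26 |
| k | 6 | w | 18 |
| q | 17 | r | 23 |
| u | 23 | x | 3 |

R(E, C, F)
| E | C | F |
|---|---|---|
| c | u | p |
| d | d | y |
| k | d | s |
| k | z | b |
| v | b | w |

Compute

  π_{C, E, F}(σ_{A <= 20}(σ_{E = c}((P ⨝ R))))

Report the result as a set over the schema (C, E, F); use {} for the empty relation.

{(u, c, p)}

P ⋈ R (natural join on E): {(c, 20, p, 22, u, p), (c, 35, x, 11, u, p), (c, 5, m, 18, u, p), (d, 13, b, 27, d, y), (d, 26, c, 11, d, y), (k, 13, b, 18, d, s), (k, 13, b, 18, z, b), (k, 2, w, 26, d, s), (k, 2, w, 26, z, b), (k, 6, w, 18, d, s), (k, 6, w, 18, z, b)}
Filtering on E = c leaves {(c, 20, p, 22, u, p), (c, 35, x, 11, u, p), (c, 5, m, 18, u, p)}.
Filtering on A <= 20 leaves {(c, 20, p, 22, u, p), (c, 5, m, 18, u, p)}.
Projecting to C, E, F (1 duplicate(s) eliminated): {(u, c, p)}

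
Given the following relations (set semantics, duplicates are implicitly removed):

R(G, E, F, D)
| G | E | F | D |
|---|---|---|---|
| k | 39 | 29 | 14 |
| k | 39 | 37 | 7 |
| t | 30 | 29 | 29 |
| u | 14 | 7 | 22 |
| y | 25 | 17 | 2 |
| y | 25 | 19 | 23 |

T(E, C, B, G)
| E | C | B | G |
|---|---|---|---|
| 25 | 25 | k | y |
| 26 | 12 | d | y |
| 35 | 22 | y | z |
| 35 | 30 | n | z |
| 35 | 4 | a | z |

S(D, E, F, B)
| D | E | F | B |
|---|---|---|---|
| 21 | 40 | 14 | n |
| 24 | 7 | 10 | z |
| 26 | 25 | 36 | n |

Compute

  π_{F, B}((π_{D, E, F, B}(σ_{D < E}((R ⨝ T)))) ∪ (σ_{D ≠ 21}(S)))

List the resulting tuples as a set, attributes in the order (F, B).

Natural join on G, E: {(y, 25, 17, 2, 25, k), (y, 25, 19, 23, 25, k)}
Apply σ_{D < E}; surviving tuples: {(y, 25, 17, 2, 25, k), (y, 25, 19, 23, 25, k)}
Projecting to D, E, F, B: {(2, 25, 17, k), (23, 25, 19, k)}
Apply σ_{D ≠ 21}; surviving tuples: {(24, 7, 10, z), (26, 25, 36, n)}
Union: {(2, 25, 17, k), (23, 25, 19, k)} with {(24, 7, 10, z), (26, 25, 36, n)} → {(2, 25, 17, k), (23, 25, 19, k), (24, 7, 10, z), (26, 25, 36, n)}
Projecting to F, B: {(10, z), (17, k), (19, k), (36, n)}

{(10, z), (17, k), (19, k), (36, n)}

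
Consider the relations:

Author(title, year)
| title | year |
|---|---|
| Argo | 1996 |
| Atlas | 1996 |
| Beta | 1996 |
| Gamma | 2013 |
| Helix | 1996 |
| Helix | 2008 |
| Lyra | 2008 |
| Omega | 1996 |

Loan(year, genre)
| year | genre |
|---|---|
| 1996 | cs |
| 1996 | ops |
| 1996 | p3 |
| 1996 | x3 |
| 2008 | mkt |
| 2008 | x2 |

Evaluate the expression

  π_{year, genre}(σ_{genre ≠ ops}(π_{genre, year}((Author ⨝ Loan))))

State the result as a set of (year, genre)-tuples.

{(1996, cs), (1996, p3), (1996, x3), (2008, mkt), (2008, x2)}

Joining Author and Loan on year yields {(Argo, 1996, cs), (Argo, 1996, ops), (Argo, 1996, p3), (Argo, 1996, x3), (Atlas, 1996, cs), (Atlas, 1996, ops), (Atlas, 1996, p3), (Atlas, 1996, x3), (Beta, 1996, cs), (Beta, 1996, ops), (Beta, 1996, p3), (Beta, 1996, x3), (Helix, 1996, cs), (Helix, 1996, ops), (Helix, 1996, p3), (Helix, 1996, x3), (Helix, 2008, mkt), (Helix, 2008, x2), (Lyra, 2008, mkt), (Lyra, 2008, x2), (Omega, 1996, cs), (Omega, 1996, ops), (Omega, 1996, p3), (Omega, 1996, x3)}.
Keep only column(s) genre, year (18 duplicate(s) eliminated): {(cs, 1996), (mkt, 2008), (ops, 1996), (p3, 1996), (x2, 2008), (x3, 1996)}
σ[genre ≠ ops]: keep tuples satisfying genre ≠ ops → {(cs, 1996), (mkt, 2008), (p3, 1996), (x2, 2008), (x3, 1996)}
Keep only column(s) year, genre: {(1996, cs), (1996, p3), (1996, x3), (2008, mkt), (2008, x2)}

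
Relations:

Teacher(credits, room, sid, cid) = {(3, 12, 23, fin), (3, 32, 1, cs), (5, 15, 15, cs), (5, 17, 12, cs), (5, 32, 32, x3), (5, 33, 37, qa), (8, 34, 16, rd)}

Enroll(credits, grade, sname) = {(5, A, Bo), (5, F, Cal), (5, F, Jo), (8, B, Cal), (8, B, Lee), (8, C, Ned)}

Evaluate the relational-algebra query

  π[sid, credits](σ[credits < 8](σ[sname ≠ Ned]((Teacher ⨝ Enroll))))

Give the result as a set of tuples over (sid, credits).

{(12, 5), (15, 5), (32, 5), (37, 5)}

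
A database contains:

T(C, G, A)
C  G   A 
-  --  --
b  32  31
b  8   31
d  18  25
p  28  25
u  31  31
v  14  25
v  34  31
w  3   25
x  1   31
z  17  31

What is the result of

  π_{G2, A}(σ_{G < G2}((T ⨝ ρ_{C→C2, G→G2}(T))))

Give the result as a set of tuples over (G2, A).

{(14, 25), (17, 31), (18, 25), (28, 25), (31, 31), (32, 31), (34, 31), (8, 31)}

ρ[C→C2, G→G2]: schema becomes (C2, G2, A); tuples unchanged.
Natural join on A: {(b, 32, 31, b, 32), (b, 32, 31, b, 8), (b, 32, 31, u, 31), (b, 32, 31, v, 34), (b, 32, 31, x, 1), (b, 32, 31, z, 17), (b, 8, 31, b, 32), (b, 8, 31, b, 8), (b, 8, 31, u, 31), (b, 8, 31, v, 34), (b, 8, 31, x, 1), (b, 8, 31, z, 17), (d, 18, 25, d, 18), (d, 18, 25, p, 28), (d, 18, 25, v, 14), (d, 18, 25, w, 3), (p, 28, 25, d, 18), (p, 28, 25, p, 28), (p, 28, 25, v, 14), (p, 28, 25, w, 3), (u, 31, 31, b, 32), (u, 31, 31, b, 8), (u, 31, 31, u, 31), (u, 31, 31, v, 34), (u, 31, 31, x, 1), (u, 31, 31, z, 17), (v, 14, 25, d, 18), (v, 14, 25, p, 28), (v, 14, 25, v, 14), (v, 14, 25, w, 3), (v, 34, 31, b, 32), (v, 34, 31, b, 8), (v, 34, 31, u, 31), (v, 34, 31, v, 34), (v, 34, 31, x, 1), (v, 34, 31, z, 17), (w, 3, 25, d, 18), (w, 3, 25, p, 28), (w, 3, 25, v, 14), (w, 3, 25, w, 3), (x, 1, 31, b, 32), (x, 1, 31, b, 8), (x, 1, 31, u, 31), (x, 1, 31, v, 34), (x, 1, 31, x, 1), (x, 1, 31, z, 17), (z, 17, 31, b, 32), (z, 17, 31, b, 8), (z, 17, 31, u, 31), (z, 17, 31, v, 34), (z, 17, 31, x, 1), (z, 17, 31, z, 17)}
Selection G < G2: {(b, 32, 31, v, 34), (b, 8, 31, b, 32), (b, 8, 31, u, 31), (b, 8, 31, v, 34), (b, 8, 31, z, 17), (d, 18, 25, p, 28), (u, 31, 31, b, 32), (u, 31, 31, v, 34), (v, 14, 25, d, 18), (v, 14, 25, p, 28), (w, 3, 25, d, 18), (w, 3, 25, p, 28), (w, 3, 25, v, 14), (x, 1, 31, b, 32), (x, 1, 31, b, 8), (x, 1, 31, u, 31), (x, 1, 31, v, 34), (x, 1, 31, z, 17), (z, 17, 31, b, 32), (z, 17, 31, u, 31), (z, 17, 31, v, 34)}
Projecting to G2, A (13 duplicate(s) eliminated): {(14, 25), (17, 31), (18, 25), (28, 25), (31, 31), (32, 31), (34, 31), (8, 31)}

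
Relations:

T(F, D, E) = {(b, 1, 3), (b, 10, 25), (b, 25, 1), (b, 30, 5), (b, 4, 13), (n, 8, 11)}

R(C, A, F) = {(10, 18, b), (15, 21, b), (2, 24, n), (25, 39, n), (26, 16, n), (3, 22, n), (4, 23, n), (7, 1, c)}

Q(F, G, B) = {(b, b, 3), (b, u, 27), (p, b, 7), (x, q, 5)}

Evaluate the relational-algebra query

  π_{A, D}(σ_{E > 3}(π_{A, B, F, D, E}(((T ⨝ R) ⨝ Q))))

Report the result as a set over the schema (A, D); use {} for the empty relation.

Natural join on F: {(b, 1, 3, 10, 18), (b, 1, 3, 15, 21), (b, 10, 25, 10, 18), (b, 10, 25, 15, 21), (b, 25, 1, 10, 18), (b, 25, 1, 15, 21), (b, 30, 5, 10, 18), (b, 30, 5, 15, 21), (b, 4, 13, 10, 18), (b, 4, 13, 15, 21), (n, 8, 11, 2, 24), (n, 8, 11, 25, 39), (n, 8, 11, 26, 16), (n, 8, 11, 3, 22), (n, 8, 11, 4, 23)}
Natural join on F: {(b, 1, 3, 10, 18, b, 3), (b, 1, 3, 10, 18, u, 27), (b, 1, 3, 15, 21, b, 3), (b, 1, 3, 15, 21, u, 27), (b, 10, 25, 10, 18, b, 3), (b, 10, 25, 10, 18, u, 27), (b, 10, 25, 15, 21, b, 3), (b, 10, 25, 15, 21, u, 27), (b, 25, 1, 10, 18, b, 3), (b, 25, 1, 10, 18, u, 27), (b, 25, 1, 15, 21, b, 3), (b, 25, 1, 15, 21, u, 27), (b, 30, 5, 10, 18, b, 3), (b, 30, 5, 10, 18, u, 27), (b, 30, 5, 15, 21, b, 3), (b, 30, 5, 15, 21, u, 27), (b, 4, 13, 10, 18, b, 3), (b, 4, 13, 10, 18, u, 27), (b, 4, 13, 15, 21, b, 3), (b, 4, 13, 15, 21, u, 27)}
Projecting to A, B, F, D, E: {(18, 27, b, 1, 3), (18, 27, b, 10, 25), (18, 27, b, 25, 1), (18, 27, b, 30, 5), (18, 27, b, 4, 13), (18, 3, b, 1, 3), (18, 3, b, 10, 25), (18, 3, b, 25, 1), (18, 3, b, 30, 5), (18, 3, b, 4, 13), (21, 27, b, 1, 3), (21, 27, b, 10, 25), (21, 27, b, 25, 1), (21, 27, b, 30, 5), (21, 27, b, 4, 13), (21, 3, b, 1, 3), (21, 3, b, 10, 25), (21, 3, b, 25, 1), (21, 3, b, 30, 5), (21, 3, b, 4, 13)}
Filtering on E > 3 leaves {(18, 27, b, 10, 25), (18, 27, b, 30, 5), (18, 27, b, 4, 13), (18, 3, b, 10, 25), (18, 3, b, 30, 5), (18, 3, b, 4, 13), (21, 27, b, 10, 25), (21, 27, b, 30, 5), (21, 27, b, 4, 13), (21, 3, b, 10, 25), (21, 3, b, 30, 5), (21, 3, b, 4, 13)}.
Projecting to A, D (6 duplicate(s) eliminated): {(18, 10), (18, 30), (18, 4), (21, 10), (21, 30), (21, 4)}

{(18, 10), (18, 30), (18, 4), (21, 10), (21, 30), (21, 4)}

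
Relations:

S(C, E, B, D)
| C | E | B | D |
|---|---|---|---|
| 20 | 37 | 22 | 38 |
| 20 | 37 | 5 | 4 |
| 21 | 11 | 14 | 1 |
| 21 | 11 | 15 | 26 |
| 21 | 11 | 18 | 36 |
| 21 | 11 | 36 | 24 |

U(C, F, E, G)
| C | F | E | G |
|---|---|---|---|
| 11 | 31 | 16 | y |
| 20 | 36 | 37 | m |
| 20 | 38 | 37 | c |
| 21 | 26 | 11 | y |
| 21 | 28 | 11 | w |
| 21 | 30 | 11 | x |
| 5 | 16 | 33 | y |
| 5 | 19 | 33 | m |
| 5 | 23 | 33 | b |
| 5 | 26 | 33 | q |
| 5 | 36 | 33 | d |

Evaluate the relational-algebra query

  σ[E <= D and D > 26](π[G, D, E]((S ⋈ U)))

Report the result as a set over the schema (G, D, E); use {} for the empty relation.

Joining S and U on C, E yields {(20, 37, 22, 38, 36, m), (20, 37, 22, 38, 38, c), (20, 37, 5, 4, 36, m), (20, 37, 5, 4, 38, c), (21, 11, 14, 1, 26, y), (21, 11, 14, 1, 28, w), (21, 11, 14, 1, 30, x), (21, 11, 15, 26, 26, y), (21, 11, 15, 26, 28, w), (21, 11, 15, 26, 30, x), (21, 11, 18, 36, 26, y), (21, 11, 18, 36, 28, w), (21, 11, 18, 36, 30, x), (21, 11, 36, 24, 26, y), (21, 11, 36, 24, 28, w), (21, 11, 36, 24, 30, x)}.
Projecting to G, D, E: {(c, 38, 37), (c, 4, 37), (m, 38, 37), (m, 4, 37), (w, 1, 11), (w, 24, 11), (w, 26, 11), (w, 36, 11), (x, 1, 11), (x, 24, 11), (x, 26, 11), (x, 36, 11), (y, 1, 11), (y, 24, 11), (y, 26, 11), (y, 36, 11)}
σ[E <= D and D > 26]: keep tuples satisfying E <= D and D > 26 → {(c, 38, 37), (m, 38, 37), (w, 36, 11), (x, 36, 11), (y, 36, 11)}

{(c, 38, 37), (m, 38, 37), (w, 36, 11), (x, 36, 11), (y, 36, 11)}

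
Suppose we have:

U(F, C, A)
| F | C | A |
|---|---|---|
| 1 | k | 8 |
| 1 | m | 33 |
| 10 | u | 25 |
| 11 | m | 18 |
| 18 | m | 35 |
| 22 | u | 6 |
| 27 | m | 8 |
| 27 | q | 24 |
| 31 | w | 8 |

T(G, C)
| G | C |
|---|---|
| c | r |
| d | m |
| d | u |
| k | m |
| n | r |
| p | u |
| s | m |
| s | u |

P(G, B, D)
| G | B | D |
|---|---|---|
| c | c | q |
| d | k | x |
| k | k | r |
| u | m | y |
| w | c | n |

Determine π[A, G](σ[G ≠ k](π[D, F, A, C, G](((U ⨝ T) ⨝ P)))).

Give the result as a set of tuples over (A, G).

Joining U and T on C yields {(1, m, 33, d), (1, m, 33, k), (1, m, 33, s), (10, u, 25, d), (10, u, 25, p), (10, u, 25, s), (11, m, 18, d), (11, m, 18, k), (11, m, 18, s), (18, m, 35, d), (18, m, 35, k), (18, m, 35, s), (22, u, 6, d), (22, u, 6, p), (22, u, 6, s), (27, m, 8, d), (27, m, 8, k), (27, m, 8, s)}.
Joining (U ⨝ T) and P on G yields {(1, m, 33, d, k, x), (1, m, 33, k, k, r), (10, u, 25, d, k, x), (11, m, 18, d, k, x), (11, m, 18, k, k, r), (18, m, 35, d, k, x), (18, m, 35, k, k, r), (22, u, 6, d, k, x), (27, m, 8, d, k, x), (27, m, 8, k, k, r)}.
Projecting to D, F, A, C, G: {(r, 1, 33, m, k), (r, 11, 18, m, k), (r, 18, 35, m, k), (r, 27, 8, m, k), (x, 1, 33, m, d), (x, 10, 25, u, d), (x, 11, 18, m, d), (x, 18, 35, m, d), (x, 22, 6, u, d), (x, 27, 8, m, d)}
σ[G ≠ k]: keep tuples satisfying G ≠ k → {(x, 1, 33, m, d), (x, 10, 25, u, d), (x, 11, 18, m, d), (x, 18, 35, m, d), (x, 22, 6, u, d), (x, 27, 8, m, d)}
Projecting to A, G: {(18, d), (25, d), (33, d), (35, d), (6, d), (8, d)}

{(18, d), (25, d), (33, d), (35, d), (6, d), (8, d)}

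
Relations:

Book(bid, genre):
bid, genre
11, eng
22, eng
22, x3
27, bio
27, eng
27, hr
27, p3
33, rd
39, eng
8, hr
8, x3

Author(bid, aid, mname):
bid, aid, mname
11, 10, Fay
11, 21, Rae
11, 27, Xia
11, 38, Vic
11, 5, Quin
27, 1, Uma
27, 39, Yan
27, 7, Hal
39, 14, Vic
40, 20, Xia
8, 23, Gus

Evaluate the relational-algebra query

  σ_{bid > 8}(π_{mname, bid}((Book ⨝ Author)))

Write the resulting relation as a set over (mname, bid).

Book ⋈ Author (natural join on bid): {(11, eng, 10, Fay), (11, eng, 21, Rae), (11, eng, 27, Xia), (11, eng, 38, Vic), (11, eng, 5, Quin), (27, bio, 1, Uma), (27, bio, 39, Yan), (27, bio, 7, Hal), (27, eng, 1, Uma), (27, eng, 39, Yan), (27, eng, 7, Hal), (27, hr, 1, Uma), (27, hr, 39, Yan), (27, hr, 7, Hal), (27, p3, 1, Uma), (27, p3, 39, Yan), (27, p3, 7, Hal), (39, eng, 14, Vic), (8, hr, 23, Gus), (8, x3, 23, Gus)}
Keep only column(s) mname, bid (10 duplicate(s) eliminated): {(Fay, 11), (Gus, 8), (Hal, 27), (Quin, 11), (Rae, 11), (Uma, 27), (Vic, 11), (Vic, 39), (Xia, 11), (Yan, 27)}
σ[bid > 8]: keep tuples satisfying bid > 8 → {(Fay, 11), (Hal, 27), (Quin, 11), (Rae, 11), (Uma, 27), (Vic, 11), (Vic, 39), (Xia, 11), (Yan, 27)}

{(Fay, 11), (Hal, 27), (Quin, 11), (Rae, 11), (Uma, 27), (Vic, 11), (Vic, 39), (Xia, 11), (Yan, 27)}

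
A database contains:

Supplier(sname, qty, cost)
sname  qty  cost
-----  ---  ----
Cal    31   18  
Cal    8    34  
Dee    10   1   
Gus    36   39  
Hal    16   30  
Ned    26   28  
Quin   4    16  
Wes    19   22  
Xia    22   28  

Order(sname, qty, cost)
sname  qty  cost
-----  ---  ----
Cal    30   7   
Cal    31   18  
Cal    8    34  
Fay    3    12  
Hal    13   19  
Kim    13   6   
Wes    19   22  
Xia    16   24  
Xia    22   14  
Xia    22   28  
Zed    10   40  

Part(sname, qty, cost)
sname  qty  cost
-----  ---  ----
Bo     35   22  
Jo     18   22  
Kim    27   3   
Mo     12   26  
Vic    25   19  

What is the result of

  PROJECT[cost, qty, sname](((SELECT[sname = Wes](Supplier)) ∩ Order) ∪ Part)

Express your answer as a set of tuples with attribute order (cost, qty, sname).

Filtering on sname = Wes leaves {(Wes, 19, 22)}.
Taking the intersection: {(Wes, 19, 22)}
Taking the union: {(Bo, 35, 22), (Jo, 18, 22), (Kim, 27, 3), (Mo, 12, 26), (Vic, 25, 19), (Wes, 19, 22)}
π_{cost, qty, sname} gives {(19, 25, Vic), (22, 18, Jo), (22, 19, Wes), (22, 35, Bo), (26, 12, Mo), (3, 27, Kim)}.

{(19, 25, Vic), (22, 18, Jo), (22, 19, Wes), (22, 35, Bo), (26, 12, Mo), (3, 27, Kim)}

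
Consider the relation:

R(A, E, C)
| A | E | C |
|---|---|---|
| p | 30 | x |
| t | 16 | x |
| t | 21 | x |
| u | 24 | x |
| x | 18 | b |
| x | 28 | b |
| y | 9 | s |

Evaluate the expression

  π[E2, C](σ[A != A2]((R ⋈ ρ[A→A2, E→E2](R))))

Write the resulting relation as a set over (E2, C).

{(16, x), (21, x), (24, x), (30, x)}

ρ[A→A2, E→E2]: schema becomes (A2, E2, C); tuples unchanged.
Joining R and ρ[A→A2, E→E2](R) on C yields {(p, 30, x, p, 30), (p, 30, x, t, 16), (p, 30, x, t, 21), (p, 30, x, u, 24), (t, 16, x, p, 30), (t, 16, x, t, 16), (t, 16, x, t, 21), (t, 16, x, u, 24), (t, 21, x, p, 30), (t, 21, x, t, 16), (t, 21, x, t, 21), (t, 21, x, u, 24), (u, 24, x, p, 30), (u, 24, x, t, 16), (u, 24, x, t, 21), (u, 24, x, u, 24), (x, 18, b, x, 18), (x, 18, b, x, 28), (x, 28, b, x, 18), (x, 28, b, x, 28), (y, 9, s, y, 9)}.
Filtering on A != A2 leaves {(p, 30, x, t, 16), (p, 30, x, t, 21), (p, 30, x, u, 24), (t, 16, x, p, 30), (t, 16, x, u, 24), (t, 21, x, p, 30), (t, 21, x, u, 24), (u, 24, x, p, 30), (u, 24, x, t, 16), (u, 24, x, t, 21)}.
Keep only column(s) E2, C (6 duplicate(s) eliminated): {(16, x), (21, x), (24, x), (30, x)}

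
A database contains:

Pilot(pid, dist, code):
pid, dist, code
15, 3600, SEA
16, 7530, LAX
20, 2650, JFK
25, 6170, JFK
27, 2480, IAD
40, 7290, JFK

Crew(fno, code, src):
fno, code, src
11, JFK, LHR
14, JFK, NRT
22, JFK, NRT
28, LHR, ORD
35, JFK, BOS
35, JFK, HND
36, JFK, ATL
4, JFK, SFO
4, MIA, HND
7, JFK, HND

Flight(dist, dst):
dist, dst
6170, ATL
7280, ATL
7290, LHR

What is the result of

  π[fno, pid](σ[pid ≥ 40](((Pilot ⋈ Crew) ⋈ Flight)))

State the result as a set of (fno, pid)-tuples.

{(11, 40), (14, 40), (22, 40), (35, 40), (36, 40), (4, 40), (7, 40)}

Natural join on code: {(20, 2650, JFK, 11, LHR), (20, 2650, JFK, 14, NRT), (20, 2650, JFK, 22, NRT), (20, 2650, JFK, 35, BOS), (20, 2650, JFK, 35, HND), (20, 2650, JFK, 36, ATL), (20, 2650, JFK, 4, SFO), (20, 2650, JFK, 7, HND), (25, 6170, JFK, 11, LHR), (25, 6170, JFK, 14, NRT), (25, 6170, JFK, 22, NRT), (25, 6170, JFK, 35, BOS), (25, 6170, JFK, 35, HND), (25, 6170, JFK, 36, ATL), (25, 6170, JFK, 4, SFO), (25, 6170, JFK, 7, HND), (40, 7290, JFK, 11, LHR), (40, 7290, JFK, 14, NRT), (40, 7290, JFK, 22, NRT), (40, 7290, JFK, 35, BOS), (40, 7290, JFK, 35, HND), (40, 7290, JFK, 36, ATL), (40, 7290, JFK, 4, SFO), (40, 7290, JFK, 7, HND)}
Natural join on dist: {(25, 6170, JFK, 11, LHR, ATL), (25, 6170, JFK, 14, NRT, ATL), (25, 6170, JFK, 22, NRT, ATL), (25, 6170, JFK, 35, BOS, ATL), (25, 6170, JFK, 35, HND, ATL), (25, 6170, JFK, 36, ATL, ATL), (25, 6170, JFK, 4, SFO, ATL), (25, 6170, JFK, 7, HND, ATL), (40, 7290, JFK, 11, LHR, LHR), (40, 7290, JFK, 14, NRT, LHR), (40, 7290, JFK, 22, NRT, LHR), (40, 7290, JFK, 35, BOS, LHR), (40, 7290, JFK, 35, HND, LHR), (40, 7290, JFK, 36, ATL, LHR), (40, 7290, JFK, 4, SFO, LHR), (40, 7290, JFK, 7, HND, LHR)}
Selection pid ≥ 40: {(40, 7290, JFK, 11, LHR, LHR), (40, 7290, JFK, 14, NRT, LHR), (40, 7290, JFK, 22, NRT, LHR), (40, 7290, JFK, 35, BOS, LHR), (40, 7290, JFK, 35, HND, LHR), (40, 7290, JFK, 36, ATL, LHR), (40, 7290, JFK, 4, SFO, LHR), (40, 7290, JFK, 7, HND, LHR)}
π_{fno, pid} gives {(11, 40), (14, 40), (22, 40), (35, 40), (36, 40), (4, 40), (7, 40)} (1 duplicate(s) eliminated).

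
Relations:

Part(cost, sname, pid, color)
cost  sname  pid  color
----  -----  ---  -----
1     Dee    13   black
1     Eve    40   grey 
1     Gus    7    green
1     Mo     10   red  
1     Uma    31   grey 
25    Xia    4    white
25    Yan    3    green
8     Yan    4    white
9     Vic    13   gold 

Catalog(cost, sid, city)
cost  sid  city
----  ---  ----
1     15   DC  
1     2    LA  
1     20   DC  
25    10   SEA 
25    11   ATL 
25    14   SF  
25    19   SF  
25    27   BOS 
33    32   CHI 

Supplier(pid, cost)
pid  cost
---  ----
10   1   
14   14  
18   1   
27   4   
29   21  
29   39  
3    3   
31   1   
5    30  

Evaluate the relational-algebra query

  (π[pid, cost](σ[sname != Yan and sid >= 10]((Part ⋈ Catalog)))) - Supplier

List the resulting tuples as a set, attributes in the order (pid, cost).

Part ⋈ Catalog (natural join on cost): {(1, Dee, 13, black, 15, DC), (1, Dee, 13, black, 2, LA), (1, Dee, 13, black, 20, DC), (1, Eve, 40, grey, 15, DC), (1, Eve, 40, grey, 2, LA), (1, Eve, 40, grey, 20, DC), (1, Gus, 7, green, 15, DC), (1, Gus, 7, green, 2, LA), (1, Gus, 7, green, 20, DC), (1, Mo, 10, red, 15, DC), (1, Mo, 10, red, 2, LA), (1, Mo, 10, red, 20, DC), (1, Uma, 31, grey, 15, DC), (1, Uma, 31, grey, 2, LA), (1, Uma, 31, grey, 20, DC), (25, Xia, 4, white, 10, SEA), (25, Xia, 4, white, 11, ATL), (25, Xia, 4, white, 14, SF), (25, Xia, 4, white, 19, SF), (25, Xia, 4, white, 27, BOS), (25, Yan, 3, green, 10, SEA), (25, Yan, 3, green, 11, ATL), (25, Yan, 3, green, 14, SF), (25, Yan, 3, green, 19, SF), (25, Yan, 3, green, 27, BOS)}
Apply σ_{sname != Yan and sid >= 10}; surviving tuples: {(1, Dee, 13, black, 15, DC), (1, Dee, 13, black, 20, DC), (1, Eve, 40, grey, 15, DC), (1, Eve, 40, grey, 20, DC), (1, Gus, 7, green, 15, DC), (1, Gus, 7, green, 20, DC), (1, Mo, 10, red, 15, DC), (1, Mo, 10, red, 20, DC), (1, Uma, 31, grey, 15, DC), (1, Uma, 31, grey, 20, DC), (25, Xia, 4, white, 10, SEA), (25, Xia, 4, white, 11, ATL), (25, Xia, 4, white, 14, SF), (25, Xia, 4, white, 19, SF), (25, Xia, 4, white, 27, BOS)}
Projecting to pid, cost (9 duplicate(s) eliminated): {(10, 1), (13, 1), (31, 1), (4, 25), (40, 1), (7, 1)}
Difference: {(10, 1), (13, 1), (31, 1), (4, 25), (40, 1), (7, 1)} with {(10, 1), (14, 14), (18, 1), (27, 4), (29, 21), (29, 39), (3, 3), (31, 1), (5, 30)} → {(13, 1), (4, 25), (40, 1), (7, 1)}

{(13, 1), (4, 25), (40, 1), (7, 1)}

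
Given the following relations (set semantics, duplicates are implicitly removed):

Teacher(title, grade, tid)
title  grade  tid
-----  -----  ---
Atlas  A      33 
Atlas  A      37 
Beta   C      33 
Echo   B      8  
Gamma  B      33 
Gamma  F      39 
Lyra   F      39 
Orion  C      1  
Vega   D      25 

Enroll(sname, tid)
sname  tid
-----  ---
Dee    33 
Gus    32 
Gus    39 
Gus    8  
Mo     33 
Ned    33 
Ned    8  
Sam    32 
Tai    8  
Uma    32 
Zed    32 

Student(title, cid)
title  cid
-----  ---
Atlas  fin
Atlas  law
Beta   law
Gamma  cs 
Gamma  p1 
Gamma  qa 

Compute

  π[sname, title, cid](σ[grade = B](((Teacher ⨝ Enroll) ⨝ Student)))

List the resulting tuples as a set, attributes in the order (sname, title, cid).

{(Dee, Gamma, cs), (Dee, Gamma, p1), (Dee, Gamma, qa), (Mo, Gamma, cs), (Mo, Gamma, p1), (Mo, Gamma, qa), (Ned, Gamma, cs), (Ned, Gamma, p1), (Ned, Gamma, qa)}

Teacher ⋈ Enroll (natural join on tid): {(Atlas, A, 33, Dee), (Atlas, A, 33, Mo), (Atlas, A, 33, Ned), (Beta, C, 33, Dee), (Beta, C, 33, Mo), (Beta, C, 33, Ned), (Echo, B, 8, Gus), (Echo, B, 8, Ned), (Echo, B, 8, Tai), (Gamma, B, 33, Dee), (Gamma, B, 33, Mo), (Gamma, B, 33, Ned), (Gamma, F, 39, Gus), (Lyra, F, 39, Gus)}
(Teacher ⨝ Enroll) ⋈ Student (natural join on title): {(Atlas, A, 33, Dee, fin), (Atlas, A, 33, Dee, law), (Atlas, A, 33, Mo, fin), (Atlas, A, 33, Mo, law), (Atlas, A, 33, Ned, fin), (Atlas, A, 33, Ned, law), (Beta, C, 33, Dee, law), (Beta, C, 33, Mo, law), (Beta, C, 33, Ned, law), (Gamma, B, 33, Dee, cs), (Gamma, B, 33, Dee, p1), (Gamma, B, 33, Dee, qa), (Gamma, B, 33, Mo, cs), (Gamma, B, 33, Mo, p1), (Gamma, B, 33, Mo, qa), (Gamma, B, 33, Ned, cs), (Gamma, B, 33, Ned, p1), (Gamma, B, 33, Ned, qa), (Gamma, F, 39, Gus, cs), (Gamma, F, 39, Gus, p1), (Gamma, F, 39, Gus, qa)}
Apply σ_{grade = B}; surviving tuples: {(Gamma, B, 33, Dee, cs), (Gamma, B, 33, Dee, p1), (Gamma, B, 33, Dee, qa), (Gamma, B, 33, Mo, cs), (Gamma, B, 33, Mo, p1), (Gamma, B, 33, Mo, qa), (Gamma, B, 33, Ned, cs), (Gamma, B, 33, Ned, p1), (Gamma, B, 33, Ned, qa)}
Projecting to sname, title, cid: {(Dee, Gamma, cs), (Dee, Gamma, p1), (Dee, Gamma, qa), (Mo, Gamma, cs), (Mo, Gamma, p1), (Mo, Gamma, qa), (Ned, Gamma, cs), (Ned, Gamma, p1), (Ned, Gamma, qa)}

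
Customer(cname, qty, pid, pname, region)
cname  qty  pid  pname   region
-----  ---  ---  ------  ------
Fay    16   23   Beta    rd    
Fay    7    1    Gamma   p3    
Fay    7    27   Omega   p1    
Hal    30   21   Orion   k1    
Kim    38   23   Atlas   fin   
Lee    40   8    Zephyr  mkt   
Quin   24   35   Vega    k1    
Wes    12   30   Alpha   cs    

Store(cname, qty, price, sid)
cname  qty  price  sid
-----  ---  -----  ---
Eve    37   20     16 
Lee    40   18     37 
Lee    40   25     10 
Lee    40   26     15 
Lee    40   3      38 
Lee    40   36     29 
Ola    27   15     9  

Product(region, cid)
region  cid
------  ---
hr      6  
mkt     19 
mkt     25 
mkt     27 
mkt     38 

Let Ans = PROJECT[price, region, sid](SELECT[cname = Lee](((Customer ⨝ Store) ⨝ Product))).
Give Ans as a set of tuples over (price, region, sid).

Joining Customer and Store on cname, qty yields {(Lee, 40, 8, Zephyr, mkt, 18, 37), (Lee, 40, 8, Zephyr, mkt, 25, 10), (Lee, 40, 8, Zephyr, mkt, 26, 15), (Lee, 40, 8, Zephyr, mkt, 3, 38), (Lee, 40, 8, Zephyr, mkt, 36, 29)}.
Joining (Customer ⨝ Store) and Product on region yields {(Lee, 40, 8, Zephyr, mkt, 18, 37, 19), (Lee, 40, 8, Zephyr, mkt, 18, 37, 25), (Lee, 40, 8, Zephyr, mkt, 18, 37, 27), (Lee, 40, 8, Zephyr, mkt, 18, 37, 38), (Lee, 40, 8, Zephyr, mkt, 25, 10, 19), (Lee, 40, 8, Zephyr, mkt, 25, 10, 25), (Lee, 40, 8, Zephyr, mkt, 25, 10, 27), (Lee, 40, 8, Zephyr, mkt, 25, 10, 38), (Lee, 40, 8, Zephyr, mkt, 26, 15, 19), (Lee, 40, 8, Zephyr, mkt, 26, 15, 25), (Lee, 40, 8, Zephyr, mkt, 26, 15, 27), (Lee, 40, 8, Zephyr, mkt, 26, 15, 38), (Lee, 40, 8, Zephyr, mkt, 3, 38, 19), (Lee, 40, 8, Zephyr, mkt, 3, 38, 25), (Lee, 40, 8, Zephyr, mkt, 3, 38, 27), (Lee, 40, 8, Zephyr, mkt, 3, 38, 38), (Lee, 40, 8, Zephyr, mkt, 36, 29, 19), (Lee, 40, 8, Zephyr, mkt, 36, 29, 25), (Lee, 40, 8, Zephyr, mkt, 36, 29, 27), (Lee, 40, 8, Zephyr, mkt, 36, 29, 38)}.
Filtering on cname = Lee leaves {(Lee, 40, 8, Zephyr, mkt, 18, 37, 19), (Lee, 40, 8, Zephyr, mkt, 18, 37, 25), (Lee, 40, 8, Zephyr, mkt, 18, 37, 27), (Lee, 40, 8, Zephyr, mkt, 18, 37, 38), (Lee, 40, 8, Zephyr, mkt, 25, 10, 19), (Lee, 40, 8, Zephyr, mkt, 25, 10, 25), (Lee, 40, 8, Zephyr, mkt, 25, 10, 27), (Lee, 40, 8, Zephyr, mkt, 25, 10, 38), (Lee, 40, 8, Zephyr, mkt, 26, 15, 19), (Lee, 40, 8, Zephyr, mkt, 26, 15, 25), (Lee, 40, 8, Zephyr, mkt, 26, 15, 27), (Lee, 40, 8, Zephyr, mkt, 26, 15, 38), (Lee, 40, 8, Zephyr, mkt, 3, 38, 19), (Lee, 40, 8, Zephyr, mkt, 3, 38, 25), (Lee, 40, 8, Zephyr, mkt, 3, 38, 27), (Lee, 40, 8, Zephyr, mkt, 3, 38, 38), (Lee, 40, 8, Zephyr, mkt, 36, 29, 19), (Lee, 40, 8, Zephyr, mkt, 36, 29, 25), (Lee, 40, 8, Zephyr, mkt, 36, 29, 27), (Lee, 40, 8, Zephyr, mkt, 36, 29, 38)}.
Keep only column(s) price, region, sid (15 duplicate(s) eliminated): {(18, mkt, 37), (25, mkt, 10), (26, mkt, 15), (3, mkt, 38), (36, mkt, 29)}

{(18, mkt, 37), (25, mkt, 10), (26, mkt, 15), (3, mkt, 38), (36, mkt, 29)}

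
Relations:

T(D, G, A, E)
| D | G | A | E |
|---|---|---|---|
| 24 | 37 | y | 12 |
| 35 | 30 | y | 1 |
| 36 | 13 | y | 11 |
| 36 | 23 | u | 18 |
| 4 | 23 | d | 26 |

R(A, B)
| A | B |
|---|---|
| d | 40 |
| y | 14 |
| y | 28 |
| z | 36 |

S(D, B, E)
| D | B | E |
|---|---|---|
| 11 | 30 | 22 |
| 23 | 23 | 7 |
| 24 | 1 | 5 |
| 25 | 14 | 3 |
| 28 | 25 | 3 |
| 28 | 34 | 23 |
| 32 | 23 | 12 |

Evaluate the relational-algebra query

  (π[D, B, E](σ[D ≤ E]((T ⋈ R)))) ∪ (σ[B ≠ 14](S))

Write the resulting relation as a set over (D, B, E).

Joining T and R on A yields {(24, 37, y, 12, 14), (24, 37, y, 12, 28), (35, 30, y, 1, 14), (35, 30, y, 1, 28), (36, 13, y, 11, 14), (36, 13, y, 11, 28), (4, 23, d, 26, 40)}.
Filtering on D ≤ E leaves {(4, 23, d, 26, 40)}.
π[D, B, E]: project onto (D, B, E) → {(4, 40, 26)}
Filtering on B ≠ 14 leaves {(11, 30, 22), (23, 23, 7), (24, 1, 5), (28, 25, 3), (28, 34, 23), (32, 23, 12)}.
Taking the union: {(11, 30, 22), (23, 23, 7), (24, 1, 5), (28, 25, 3), (28, 34, 23), (32, 23, 12), (4, 40, 26)}

{(11, 30, 22), (23, 23, 7), (24, 1, 5), (28, 25, 3), (28, 34, 23), (32, 23, 12), (4, 40, 26)}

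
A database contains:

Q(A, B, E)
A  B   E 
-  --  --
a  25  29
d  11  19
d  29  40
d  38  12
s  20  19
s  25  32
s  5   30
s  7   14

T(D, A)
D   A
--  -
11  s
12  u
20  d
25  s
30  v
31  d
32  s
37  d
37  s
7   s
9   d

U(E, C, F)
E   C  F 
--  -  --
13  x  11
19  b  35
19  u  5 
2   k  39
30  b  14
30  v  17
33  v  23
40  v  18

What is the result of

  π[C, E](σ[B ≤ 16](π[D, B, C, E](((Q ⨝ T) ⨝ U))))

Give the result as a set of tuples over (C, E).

Joining Q and T on A yields {(d, 11, 19, 20), (d, 11, 19, 31), (d, 11, 19, 37), (d, 11, 19, 9), (d, 29, 40, 20), (d, 29, 40, 31), (d, 29, 40, 37), (d, 29, 40, 9), (d, 38, 12, 20), (d, 38, 12, 31), (d, 38, 12, 37), (d, 38, 12, 9), (s, 20, 19, 11), (s, 20, 19, 25), (s, 20, 19, 32), (s, 20, 19, 37), (s, 20, 19, 7), (s, 25, 32, 11), (s, 25, 32, 25), (s, 25, 32, 32), (s, 25, 32, 37), (s, 25, 32, 7), (s, 5, 30, 11), (s, 5, 30, 25), (s, 5, 30, 32), (s, 5, 30, 37), (s, 5, 30, 7), (s, 7, 14, 11), (s, 7, 14, 25), (s, 7, 14, 32), (s, 7, 14, 37), (s, 7, 14, 7)}.
Joining (Q ⨝ T) and U on E yields {(d, 11, 19, 20, b, 35), (d, 11, 19, 20, u, 5), (d, 11, 19, 31, b, 35), (d, 11, 19, 31, u, 5), (d, 11, 19, 37, b, 35), (d, 11, 19, 37, u, 5), (d, 11, 19, 9, b, 35), (d, 11, 19, 9, u, 5), (d, 29, 40, 20, v, 18), (d, 29, 40, 31, v, 18), (d, 29, 40, 37, v, 18), (d, 29, 40, 9, v, 18), (s, 20, 19, 11, b, 35), (s, 20, 19, 11, u, 5), (s, 20, 19, 25, b, 35), (s, 20, 19, 25, u, 5), (s, 20, 19, 32, b, 35), (s, 20, 19, 32, u, 5), (s, 20, 19, 37, b, 35), (s, 20, 19, 37, u, 5), (s, 20, 19, 7, b, 35), (s, 20, 19, 7, u, 5), (s, 5, 30, 11, b, 14), (s, 5, 30, 11, v, 17), (s, 5, 30, 25, b, 14), (s, 5, 30, 25, v, 17), (s, 5, 30, 32, b, 14), (s, 5, 30, 32, v, 17), (s, 5, 30, 37, b, 14), (s, 5, 30, 37, v, 17), (s, 5, 30, 7, b, 14), (s, 5, 30, 7, v, 17)}.
π[D, B, C, E]: project onto (D, B, C, E) → {(11, 20, b, 19), (11, 20, u, 19), (11, 5, b, 30), (11, 5, v, 30), (20, 11, b, 19), (20, 11, u, 19), (20, 29, v, 40), (25, 20, b, 19), (25, 20, u, 19), (25, 5, b, 30), (25, 5, v, 30), (31, 11, b, 19), (31, 11, u, 19), (31, 29, v, 40), (32, 20, b, 19), (32, 20, u, 19), (32, 5, b, 30), (32, 5, v, 30), (37, 11, b, 19), (37, 11, u, 19), (37, 20, b, 19), (37, 20, u, 19), (37, 29, v, 40), (37, 5, b, 30), (37, 5, v, 30), (7, 20, b, 19), (7, 20, u, 19), (7, 5, b, 30), (7, 5, v, 30), (9, 11, b, 19), (9, 11, u, 19), (9, 29, v, 40)}
σ[B ≤ 16]: keep tuples satisfying B ≤ 16 → {(11, 5, b, 30), (11, 5, v, 30), (20, 11, b, 19), (20, 11, u, 19), (25, 5, b, 30), (25, 5, v, 30), (31, 11, b, 19), (31, 11, u, 19), (32, 5, b, 30), (32, 5, v, 30), (37, 11, b, 19), (37, 11, u, 19), (37, 5, b, 30), (37, 5, v, 30), (7, 5, b, 30), (7, 5, v, 30), (9, 11, b, 19), (9, 11, u, 19)}
π[C, E]: project onto (C, E) (14 duplicate(s) eliminated) → {(b, 19), (b, 30), (u, 19), (v, 30)}

{(b, 19), (b, 30), (u, 19), (v, 30)}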